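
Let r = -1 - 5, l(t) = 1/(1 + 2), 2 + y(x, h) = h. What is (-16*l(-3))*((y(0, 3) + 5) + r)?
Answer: 0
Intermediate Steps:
y(x, h) = -2 + h
l(t) = ⅓ (l(t) = 1/3 = ⅓)
r = -6
(-16*l(-3))*((y(0, 3) + 5) + r) = (-16*⅓)*(((-2 + 3) + 5) - 6) = -16*((1 + 5) - 6)/3 = -16*(6 - 6)/3 = -16/3*0 = 0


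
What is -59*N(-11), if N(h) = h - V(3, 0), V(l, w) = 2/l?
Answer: 2065/3 ≈ 688.33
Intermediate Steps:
N(h) = -⅔ + h (N(h) = h - 2/3 = h - 1*⅔ = h - ⅔ = -⅔ + h)
-59*N(-11) = -59*(-⅔ - 11) = -59*(-35/3) = 2065/3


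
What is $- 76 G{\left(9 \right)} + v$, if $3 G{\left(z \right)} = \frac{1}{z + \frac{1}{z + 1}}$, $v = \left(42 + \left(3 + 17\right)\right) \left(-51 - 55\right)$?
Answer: $- \frac{1794916}{273} \approx -6574.8$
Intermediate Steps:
$v = -6572$ ($v = \left(42 + 20\right) \left(-106\right) = 62 \left(-106\right) = -6572$)
$G{\left(z \right)} = \frac{1}{3 \left(z + \frac{1}{1 + z}\right)}$ ($G{\left(z \right)} = \frac{1}{3 \left(z + \frac{1}{z + 1}\right)} = \frac{1}{3 \left(z + \frac{1}{1 + z}\right)}$)
$- 76 G{\left(9 \right)} + v = - 76 \frac{1 + 9}{3 \left(1 + 9 + 9^{2}\right)} - 6572 = - 76 \cdot \frac{1}{3} \frac{1}{1 + 9 + 81} \cdot 10 - 6572 = - 76 \cdot \frac{1}{3} \cdot \frac{1}{91} \cdot 10 - 6572 = \left(-76\right) \frac{10}{273} - 6572 = - \frac{760}{273} - 6572 = - \frac{1794916}{273}$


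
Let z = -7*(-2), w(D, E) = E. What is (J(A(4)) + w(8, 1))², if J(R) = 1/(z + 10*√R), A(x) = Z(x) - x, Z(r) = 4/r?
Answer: 75*(I + 4*√3)/(8*(13*I + 35*√3)) ≈ 1.056 - 0.071812*I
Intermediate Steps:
z = 14
A(x) = -x + 4/x (A(x) = 4/x - x = -x + 4/x)
J(R) = 1/(14 + 10*√R)
(J(A(4)) + w(8, 1))² = (1/(2*(7 + 5*√(-1*4 + 4/4))) + 1)² = (1/(2*(7 + 5*√(-4 + 4*(¼)))) + 1)² = (1/(2*(7 + 5*√(-4 + 1))) + 1)² = (1/(2*(7 + 5*√(-3))) + 1)² = (1/(2*(7 + 5*(I*√3))) + 1)² = (1/(2*(7 + 5*I*√3)) + 1)² = (1 + 1/(2*(7 + 5*I*√3)))²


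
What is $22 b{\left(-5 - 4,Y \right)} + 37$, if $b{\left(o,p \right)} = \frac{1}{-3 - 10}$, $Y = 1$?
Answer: $\frac{459}{13} \approx 35.308$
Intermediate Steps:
$b{\left(o,p \right)} = - \frac{1}{13}$ ($b{\left(o,p \right)} = \frac{1}{-13} = - \frac{1}{13}$)
$22 b{\left(-5 - 4,Y \right)} + 37 = 22 \left(- \frac{1}{13}\right) + 37 = - \frac{22}{13} + 37 = \frac{459}{13}$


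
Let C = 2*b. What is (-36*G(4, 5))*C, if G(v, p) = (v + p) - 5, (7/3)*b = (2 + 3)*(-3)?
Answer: 12960/7 ≈ 1851.4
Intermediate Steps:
b = -45/7 (b = 3*((2 + 3)*(-3))/7 = 3*(5*(-3))/7 = (3/7)*(-15) = -45/7 ≈ -6.4286)
C = -90/7 (C = 2*(-45/7) = -90/7 ≈ -12.857)
G(v, p) = -5 + p + v (G(v, p) = (p + v) - 5 = -5 + p + v)
(-36*G(4, 5))*C = -36*(-5 + 5 + 4)*(-90/7) = -36*4*(-90/7) = -144*(-90/7) = 12960/7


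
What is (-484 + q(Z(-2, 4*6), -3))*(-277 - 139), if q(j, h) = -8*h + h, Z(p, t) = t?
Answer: 192608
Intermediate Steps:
q(j, h) = -7*h
(-484 + q(Z(-2, 4*6), -3))*(-277 - 139) = (-484 - 7*(-3))*(-277 - 139) = (-484 + 21)*(-416) = -463*(-416) = 192608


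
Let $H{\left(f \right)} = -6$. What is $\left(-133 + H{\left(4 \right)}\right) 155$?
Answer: $-21545$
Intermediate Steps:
$\left(-133 + H{\left(4 \right)}\right) 155 = \left(-133 - 6\right) 155 = \left(-139\right) 155 = -21545$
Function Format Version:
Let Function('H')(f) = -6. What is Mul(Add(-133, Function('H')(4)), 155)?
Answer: -21545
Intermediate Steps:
Mul(Add(-133, Function('H')(4)), 155) = Mul(Add(-133, -6), 155) = Mul(-139, 155) = -21545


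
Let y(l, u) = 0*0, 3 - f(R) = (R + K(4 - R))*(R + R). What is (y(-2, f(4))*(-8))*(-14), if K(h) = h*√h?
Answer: 0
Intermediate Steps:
K(h) = h^(3/2)
f(R) = 3 - 2*R*(R + (4 - R)^(3/2)) (f(R) = 3 - (R + (4 - R)^(3/2))*(R + R) = 3 - (R + (4 - R)^(3/2))*2*R = 3 - 2*R*(R + (4 - R)^(3/2)))
y(l, u) = 0
(y(-2, f(4))*(-8))*(-14) = (0*(-8))*(-14) = 0*(-14) = 0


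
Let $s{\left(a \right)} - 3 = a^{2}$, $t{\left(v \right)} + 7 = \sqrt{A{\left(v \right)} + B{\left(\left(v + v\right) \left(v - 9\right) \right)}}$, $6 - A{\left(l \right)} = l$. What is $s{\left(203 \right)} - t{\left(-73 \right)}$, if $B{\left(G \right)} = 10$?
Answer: $41219 - \sqrt{89} \approx 41210.0$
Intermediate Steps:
$A{\left(l \right)} = 6 - l$
$t{\left(v \right)} = -7 + \sqrt{16 - v}$ ($t{\left(v \right)} = -7 + \sqrt{\left(6 - v\right) + 10} = -7 + \sqrt{16 - v}$)
$s{\left(a \right)} = 3 + a^{2}$
$s{\left(203 \right)} - t{\left(-73 \right)} = \left(3 + 203^{2}\right) - \left(-7 + \sqrt{16 - -73}\right) = \left(3 + 41209\right) - \left(-7 + \sqrt{16 + 73}\right) = 41212 - \left(-7 + \sqrt{89}\right) = 41212 + \left(7 - \sqrt{89}\right) = 41219 - \sqrt{89}$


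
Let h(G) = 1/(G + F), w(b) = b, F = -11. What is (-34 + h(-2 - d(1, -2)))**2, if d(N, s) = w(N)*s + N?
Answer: 167281/144 ≈ 1161.7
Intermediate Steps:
d(N, s) = N + N*s (d(N, s) = N*s + N = N + N*s)
h(G) = 1/(-11 + G) (h(G) = 1/(G - 11) = 1/(-11 + G))
(-34 + h(-2 - d(1, -2)))**2 = (-34 + 1/(-11 + (-2 - (1 - 2))))**2 = (-34 + 1/(-11 + (-2 - (-1))))**2 = (-34 + 1/(-11 + (-2 - 1*(-1))))**2 = (-34 + 1/(-11 + (-2 + 1)))**2 = (-34 + 1/(-11 - 1))**2 = (-34 + 1/(-12))**2 = (-34 - 1/12)**2 = (-409/12)**2 = 167281/144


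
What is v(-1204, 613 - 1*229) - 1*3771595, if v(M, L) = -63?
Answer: -3771658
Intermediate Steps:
v(-1204, 613 - 1*229) - 1*3771595 = -63 - 1*3771595 = -63 - 3771595 = -3771658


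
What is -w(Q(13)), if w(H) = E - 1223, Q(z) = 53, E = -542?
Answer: 1765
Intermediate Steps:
w(H) = -1765 (w(H) = -542 - 1223 = -1765)
-w(Q(13)) = -1*(-1765) = 1765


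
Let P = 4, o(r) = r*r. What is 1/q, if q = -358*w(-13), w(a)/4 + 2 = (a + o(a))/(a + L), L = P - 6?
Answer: 5/88784 ≈ 5.6316e-5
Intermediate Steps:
o(r) = r**2
L = -2 (L = 4 - 6 = -2)
w(a) = -8 + 4*(a + a**2)/(-2 + a) (w(a) = -8 + 4*((a + a**2)/(a - 2)) = -8 + 4*((a + a**2)/(-2 + a)) = -8 + 4*(a + a**2)/(-2 + a))
q = 88784/5 (q = -1432*(4 + (-13)**2 - 1*(-13))/(-2 - 13) = -1432*(4 + 169 + 13)/(-15) = -1432*(-1)*186/15 = -358*(-248/5) = 88784/5 ≈ 17757.)
1/q = 1/(88784/5) = 5/88784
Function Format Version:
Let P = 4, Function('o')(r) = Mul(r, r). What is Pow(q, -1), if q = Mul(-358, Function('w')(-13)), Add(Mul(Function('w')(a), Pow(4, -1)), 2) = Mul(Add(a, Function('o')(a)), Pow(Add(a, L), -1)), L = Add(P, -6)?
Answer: Rational(5, 88784) ≈ 5.6316e-5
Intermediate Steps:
Function('o')(r) = Pow(r, 2)
L = -2 (L = Add(4, -6) = -2)
Function('w')(a) = Add(-8, Mul(4, Pow(Add(-2, a), -1), Add(a, Pow(a, 2)))) (Function('w')(a) = Add(-8, Mul(4, Mul(Add(a, Pow(a, 2)), Pow(Add(a, -2), -1)))) = Add(-8, Mul(4, Mul(Add(a, Pow(a, 2)), Pow(Add(-2, a), -1)))) = Add(-8, Mul(4, Mul(Pow(Add(-2, a), -1), Add(a, Pow(a, 2))))) = Add(-8, Mul(4, Pow(Add(-2, a), -1), Add(a, Pow(a, 2)))))
q = Rational(88784, 5) (q = Mul(-358, Mul(4, Pow(Add(-2, -13), -1), Add(4, Pow(-13, 2), Mul(-1, -13)))) = Mul(-358, Mul(4, Pow(-15, -1), Add(4, 169, 13))) = Mul(-358, Mul(4, Rational(-1, 15), 186)) = Mul(-358, Rational(-248, 5)) = Rational(88784, 5) ≈ 17757.)
Pow(q, -1) = Pow(Rational(88784, 5), -1) = Rational(5, 88784)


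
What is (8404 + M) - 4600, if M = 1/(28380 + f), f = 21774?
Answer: 190785817/50154 ≈ 3804.0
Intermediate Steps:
M = 1/50154 (M = 1/(28380 + 21774) = 1/50154 ≈ 1.9939e-5)
(8404 + M) - 4600 = (8404 + 1/50154) - 4600 = 421494217/50154 - 4600 = 190785817/50154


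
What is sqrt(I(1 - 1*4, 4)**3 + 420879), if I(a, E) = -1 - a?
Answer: sqrt(420887) ≈ 648.76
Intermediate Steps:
sqrt(I(1 - 1*4, 4)**3 + 420879) = sqrt((-1 - (1 - 1*4))**3 + 420879) = sqrt((-1 - (1 - 4))**3 + 420879) = sqrt((-1 - 1*(-3))**3 + 420879) = sqrt((-1 + 3)**3 + 420879) = sqrt(2**3 + 420879) = sqrt(8 + 420879) = sqrt(420887)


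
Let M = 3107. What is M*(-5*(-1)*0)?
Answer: 0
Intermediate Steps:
M*(-5*(-1)*0) = 3107*(-5*(-1)*0) = 3107*(5*0) = 3107*0 = 0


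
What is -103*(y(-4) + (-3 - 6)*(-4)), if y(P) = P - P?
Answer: -3708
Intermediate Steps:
y(P) = 0
-103*(y(-4) + (-3 - 6)*(-4)) = -103*(0 + (-3 - 6)*(-4)) = -103*(0 - 9*(-4)) = -103*(0 + 36) = -103*36 = -3708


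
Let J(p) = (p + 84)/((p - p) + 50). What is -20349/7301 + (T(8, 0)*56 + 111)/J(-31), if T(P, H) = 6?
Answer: 23156979/55279 ≈ 418.91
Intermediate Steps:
J(p) = 42/25 + p/50 (J(p) = (84 + p)/(0 + 50) = (84 + p)/50 = (84 + p)*(1/50) = 42/25 + p/50)
-20349/7301 + (T(8, 0)*56 + 111)/J(-31) = -20349/7301 + (6*56 + 111)/(42/25 + (1/50)*(-31)) = -20349*1/7301 + (336 + 111)/(42/25 - 31/50) = -2907/1043 + 447/(53/50) = -2907/1043 + 447*(50/53) = -2907/1043 + 22350/53 = 23156979/55279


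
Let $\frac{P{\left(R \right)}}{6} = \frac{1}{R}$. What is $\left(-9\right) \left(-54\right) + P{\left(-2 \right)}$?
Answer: $483$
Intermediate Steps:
$P{\left(R \right)} = \frac{6}{R}$
$\left(-9\right) \left(-54\right) + P{\left(-2 \right)} = \left(-9\right) \left(-54\right) + \frac{6}{-2} = 486 + 6 \left(- \frac{1}{2}\right) = 486 - 3 = 483$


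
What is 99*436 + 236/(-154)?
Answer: 3323510/77 ≈ 43162.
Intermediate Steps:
99*436 + 236/(-154) = 43164 + 236*(-1/154) = 43164 - 118/77 = 3323510/77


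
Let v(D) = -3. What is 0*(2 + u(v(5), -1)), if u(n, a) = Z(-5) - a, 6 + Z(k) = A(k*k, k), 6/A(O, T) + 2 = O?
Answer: 0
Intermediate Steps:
A(O, T) = 6/(-2 + O)
Z(k) = -6 + 6/(-2 + k²) (Z(k) = -6 + 6/(-2 + k*k) = -6 + 6/(-2 + k²))
u(n, a) = -132/23 - a (u(n, a) = 6*(3 - 1*(-5)²)/(-2 + (-5)²) - a = 6*(3 - 1*25)/(-2 + 25) - a = 6*(3 - 25)/23 - a = 6*(1/23)*(-22) - a = -132/23 - a)
0*(2 + u(v(5), -1)) = 0*(2 + (-132/23 - 1*(-1))) = 0*(2 + (-132/23 + 1)) = 0*(2 - 109/23) = 0*(-63/23) = 0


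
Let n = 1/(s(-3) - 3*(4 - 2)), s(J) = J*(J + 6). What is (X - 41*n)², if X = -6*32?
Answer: 8059921/225 ≈ 35822.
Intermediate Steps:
s(J) = J*(6 + J)
X = -192
n = -1/15 (n = 1/(-3*(6 - 3) - 3*(4 - 2)) = 1/(-3*3 - 3*2) = 1/(-9 - 6) = 1/(-15) = -1/15 ≈ -0.066667)
(X - 41*n)² = (-192 - 41*(-1/15))² = (-192 + 41/15)² = (-2839/15)² = 8059921/225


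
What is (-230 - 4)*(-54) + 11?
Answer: 12647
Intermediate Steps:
(-230 - 4)*(-54) + 11 = -234*(-54) + 11 = 12636 + 11 = 12647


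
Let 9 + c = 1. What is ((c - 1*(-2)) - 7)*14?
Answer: -182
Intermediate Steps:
c = -8 (c = -9 + 1 = -8)
((c - 1*(-2)) - 7)*14 = ((-8 - 1*(-2)) - 7)*14 = ((-8 + 2) - 7)*14 = (-6 - 7)*14 = -13*14 = -182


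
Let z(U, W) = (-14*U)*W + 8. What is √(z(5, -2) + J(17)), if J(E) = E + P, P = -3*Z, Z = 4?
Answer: 3*√17 ≈ 12.369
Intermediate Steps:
P = -12 (P = -3*4 = -12)
J(E) = -12 + E (J(E) = E - 12 = -12 + E)
z(U, W) = 8 - 14*U*W (z(U, W) = -14*U*W + 8 = 8 - 14*U*W)
√(z(5, -2) + J(17)) = √((8 - 14*5*(-2)) + (-12 + 17)) = √((8 + 140) + 5) = √(148 + 5) = √153 = 3*√17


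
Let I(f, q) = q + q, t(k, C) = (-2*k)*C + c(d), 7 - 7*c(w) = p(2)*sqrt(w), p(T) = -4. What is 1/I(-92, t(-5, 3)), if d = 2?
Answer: 1519/94114 - 14*sqrt(2)/47057 ≈ 0.015719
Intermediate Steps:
c(w) = 1 + 4*sqrt(w)/7 (c(w) = 1 - (-4)*sqrt(w)/7 = 1 + 4*sqrt(w)/7)
t(k, C) = 1 + 4*sqrt(2)/7 - 2*C*k (t(k, C) = (-2*k)*C + (1 + 4*sqrt(2)/7) = -2*C*k + (1 + 4*sqrt(2)/7) = 1 + 4*sqrt(2)/7 - 2*C*k)
I(f, q) = 2*q
1/I(-92, t(-5, 3)) = 1/(2*(1 + 4*sqrt(2)/7 - 2*3*(-5))) = 1/(2*(1 + 4*sqrt(2)/7 + 30)) = 1/(2*(31 + 4*sqrt(2)/7)) = 1/(62 + 8*sqrt(2)/7)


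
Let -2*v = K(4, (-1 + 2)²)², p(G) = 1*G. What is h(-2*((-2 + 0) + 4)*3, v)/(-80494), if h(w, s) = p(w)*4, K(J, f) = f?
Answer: 24/40247 ≈ 0.00059632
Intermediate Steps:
p(G) = G
v = -½ (v = -(-1 + 2)⁴/2 = -(1²)²/2 = -½*1² = -½*1 = -½ ≈ -0.50000)
h(w, s) = 4*w (h(w, s) = w*4 = 4*w)
h(-2*((-2 + 0) + 4)*3, v)/(-80494) = (4*(-2*((-2 + 0) + 4)*3))/(-80494) = (4*(-2*(-2 + 4)*3))*(-1/80494) = (4*(-2*2*3))*(-1/80494) = (4*(-4*3))*(-1/80494) = (4*(-12))*(-1/80494) = -48*(-1/80494) = 24/40247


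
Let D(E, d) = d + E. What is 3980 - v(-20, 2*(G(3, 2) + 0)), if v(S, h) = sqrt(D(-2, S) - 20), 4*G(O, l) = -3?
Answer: 3980 - I*sqrt(42) ≈ 3980.0 - 6.4807*I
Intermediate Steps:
G(O, l) = -3/4 (G(O, l) = (1/4)*(-3) = -3/4)
D(E, d) = E + d
v(S, h) = sqrt(-22 + S) (v(S, h) = sqrt((-2 + S) - 20) = sqrt(-22 + S))
3980 - v(-20, 2*(G(3, 2) + 0)) = 3980 - sqrt(-22 - 20) = 3980 - sqrt(-42) = 3980 - I*sqrt(42)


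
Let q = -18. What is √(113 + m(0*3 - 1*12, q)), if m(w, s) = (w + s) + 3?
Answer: √86 ≈ 9.2736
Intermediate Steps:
m(w, s) = 3 + s + w (m(w, s) = (s + w) + 3 = 3 + s + w)
√(113 + m(0*3 - 1*12, q)) = √(113 + (3 - 18 + (0*3 - 1*12))) = √(113 + (3 - 18 + (0 - 12))) = √(113 + (3 - 18 - 12)) = √(113 - 27) = √86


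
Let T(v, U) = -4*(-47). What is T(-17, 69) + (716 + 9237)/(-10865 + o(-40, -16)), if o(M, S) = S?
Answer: 2035675/10881 ≈ 187.09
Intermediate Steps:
T(v, U) = 188
T(-17, 69) + (716 + 9237)/(-10865 + o(-40, -16)) = 188 + (716 + 9237)/(-10865 - 16) = 188 + 9953/(-10881) = 188 + 9953*(-1/10881) = 188 - 9953/10881 = 2035675/10881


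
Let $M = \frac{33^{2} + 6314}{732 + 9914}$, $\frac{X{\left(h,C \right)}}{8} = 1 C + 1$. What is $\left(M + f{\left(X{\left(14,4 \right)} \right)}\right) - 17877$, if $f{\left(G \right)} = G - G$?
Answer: $- \frac{190311139}{10646} \approx -17876.0$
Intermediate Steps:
$X{\left(h,C \right)} = 8 + 8 C$ ($X{\left(h,C \right)} = 8 \left(1 C + 1\right) = 8 \left(C + 1\right) = 8 \left(1 + C\right) = 8 + 8 C$)
$M = \frac{7403}{10646}$ ($M = \frac{1089 + 6314}{10646} = 7403 \cdot \frac{1}{10646} = \frac{7403}{10646} \approx 0.69538$)
$f{\left(G \right)} = 0$
$\left(M + f{\left(X{\left(14,4 \right)} \right)}\right) - 17877 = \left(\frac{7403}{10646} + 0\right) - 17877 = \frac{7403}{10646} - 17877 = - \frac{190311139}{10646}$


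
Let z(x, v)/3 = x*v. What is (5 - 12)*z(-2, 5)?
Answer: 210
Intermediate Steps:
z(x, v) = 3*v*x (z(x, v) = 3*(x*v) = 3*(v*x) = 3*v*x)
(5 - 12)*z(-2, 5) = (5 - 12)*(3*5*(-2)) = -7*(-30) = 210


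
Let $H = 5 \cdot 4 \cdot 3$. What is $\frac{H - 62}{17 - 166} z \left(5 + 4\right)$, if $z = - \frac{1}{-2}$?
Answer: $\frac{9}{149} \approx 0.060403$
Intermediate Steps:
$H = 60$ ($H = 20 \cdot 3 = 60$)
$z = \frac{1}{2}$ ($z = \left(-1\right) \left(- \frac{1}{2}\right) = \frac{1}{2} \approx 0.5$)
$\frac{H - 62}{17 - 166} z \left(5 + 4\right) = \frac{60 - 62}{17 - 166} \frac{5 + 4}{2} = - \frac{2}{-149} \cdot \frac{1}{2} \cdot 9 = \left(-2\right) \left(- \frac{1}{149}\right) \frac{9}{2} = \frac{2}{149} \cdot \frac{9}{2} = \frac{9}{149}$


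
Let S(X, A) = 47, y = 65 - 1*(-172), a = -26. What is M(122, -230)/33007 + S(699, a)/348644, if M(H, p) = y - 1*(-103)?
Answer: 120090289/11507692508 ≈ 0.010436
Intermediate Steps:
y = 237 (y = 65 + 172 = 237)
M(H, p) = 340 (M(H, p) = 237 - 1*(-103) = 237 + 103 = 340)
M(122, -230)/33007 + S(699, a)/348644 = 340/33007 + 47/348644 = 120090289/11507692508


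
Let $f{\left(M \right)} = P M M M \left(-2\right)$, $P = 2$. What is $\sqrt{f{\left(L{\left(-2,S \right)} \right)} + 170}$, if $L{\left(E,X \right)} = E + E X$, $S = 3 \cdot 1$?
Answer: $\sqrt{2218} \approx 47.096$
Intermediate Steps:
$S = 3$
$f{\left(M \right)} = - 4 M^{3}$ ($f{\left(M \right)} = 2 M M M \left(-2\right) = 2 M M^{2} \left(-2\right) = 2 M \left(- 2 M^{2}\right) = - 4 M^{3}$)
$\sqrt{f{\left(L{\left(-2,S \right)} \right)} + 170} = \sqrt{- 4 \left(- 2 \left(1 + 3\right)\right)^{3} + 170} = \sqrt{- 4 \left(\left(-2\right) 4\right)^{3} + 170} = \sqrt{- 4 \left(-8\right)^{3} + 170} = \sqrt{\left(-4\right) \left(-512\right) + 170} = \sqrt{2048 + 170} = \sqrt{2218}$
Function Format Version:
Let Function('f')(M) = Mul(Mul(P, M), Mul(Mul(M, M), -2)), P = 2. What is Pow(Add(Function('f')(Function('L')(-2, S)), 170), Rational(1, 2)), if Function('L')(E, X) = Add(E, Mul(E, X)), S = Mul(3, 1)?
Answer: Pow(2218, Rational(1, 2)) ≈ 47.096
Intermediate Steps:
S = 3
Function('f')(M) = Mul(-4, Pow(M, 3)) (Function('f')(M) = Mul(Mul(2, M), Mul(Mul(M, M), -2)) = Mul(Mul(2, M), Mul(Pow(M, 2), -2)) = Mul(Mul(2, M), Mul(-2, Pow(M, 2))) = Mul(-4, Pow(M, 3)))
Pow(Add(Function('f')(Function('L')(-2, S)), 170), Rational(1, 2)) = Pow(Add(Mul(-4, Pow(Mul(-2, Add(1, 3)), 3)), 170), Rational(1, 2)) = Pow(Add(Mul(-4, Pow(Mul(-2, 4), 3)), 170), Rational(1, 2)) = Pow(Add(Mul(-4, Pow(-8, 3)), 170), Rational(1, 2)) = Pow(Add(Mul(-4, -512), 170), Rational(1, 2)) = Pow(Add(2048, 170), Rational(1, 2)) = Pow(2218, Rational(1, 2))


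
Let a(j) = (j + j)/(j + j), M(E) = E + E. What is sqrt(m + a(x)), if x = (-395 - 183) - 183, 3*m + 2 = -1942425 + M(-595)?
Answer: I*sqrt(5830842)/3 ≈ 804.9*I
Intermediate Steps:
M(E) = 2*E
m = -1943617/3 (m = -2/3 + (-1942425 + 2*(-595))/3 = -2/3 + (-1942425 - 1190)/3 = -2/3 + (1/3)*(-1943615) = -2/3 - 1943615/3 = -1943617/3 ≈ -6.4787e+5)
x = -761 (x = -578 - 183 = -761)
a(j) = 1 (a(j) = (2*j)/((2*j)) = (2*j)*(1/(2*j)) = 1)
sqrt(m + a(x)) = sqrt(-1943617/3 + 1) = sqrt(-1943614/3) = I*sqrt(5830842)/3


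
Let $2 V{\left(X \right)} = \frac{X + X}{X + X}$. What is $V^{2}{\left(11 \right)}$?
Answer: $\frac{1}{4} \approx 0.25$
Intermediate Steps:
$V{\left(X \right)} = \frac{1}{2}$ ($V{\left(X \right)} = \frac{\left(X + X\right) \frac{1}{X + X}}{2} = \frac{2 X \frac{1}{2 X}}{2} = \frac{1}{2} \cdot 1 = \frac{1}{2}$)
$V^{2}{\left(11 \right)} = \left(\frac{1}{2}\right)^{2} = \frac{1}{4}$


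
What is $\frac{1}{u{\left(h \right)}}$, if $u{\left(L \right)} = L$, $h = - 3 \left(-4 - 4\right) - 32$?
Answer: $- \frac{1}{8} \approx -0.125$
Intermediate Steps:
$h = -8$ ($h = \left(-3\right) \left(-8\right) - 32 = 24 - 32 = -8$)
$\frac{1}{u{\left(h \right)}} = \frac{1}{-8} = - \frac{1}{8}$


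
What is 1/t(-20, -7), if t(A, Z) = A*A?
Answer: 1/400 ≈ 0.0025000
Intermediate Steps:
t(A, Z) = A²
1/t(-20, -7) = 1/((-20)²) = 1/400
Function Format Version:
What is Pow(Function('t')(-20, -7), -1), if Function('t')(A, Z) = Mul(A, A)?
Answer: Rational(1, 400) ≈ 0.0025000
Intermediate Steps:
Function('t')(A, Z) = Pow(A, 2)
Pow(Function('t')(-20, -7), -1) = Pow(Pow(-20, 2), -1) = Pow(400, -1) = Rational(1, 400)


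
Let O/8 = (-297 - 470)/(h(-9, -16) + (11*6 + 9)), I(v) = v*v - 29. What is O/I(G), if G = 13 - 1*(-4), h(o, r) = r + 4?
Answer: -118/315 ≈ -0.37460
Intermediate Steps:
h(o, r) = 4 + r
G = 17 (G = 13 + 4 = 17)
I(v) = -29 + v² (I(v) = v² - 29 = -29 + v²)
O = -6136/63 (O = 8*((-297 - 470)/((4 - 16) + (11*6 + 9))) = 8*(-767/(-12 + (66 + 9))) = 8*(-767/(-12 + 75)) = 8*(-767/63) = -6136/63 ≈ -97.397)
O/I(G) = -6136/(63*(-29 + 17²)) = -6136/(63*(-29 + 289)) = -6136/63/260 = -6136/63*1/260 = -118/315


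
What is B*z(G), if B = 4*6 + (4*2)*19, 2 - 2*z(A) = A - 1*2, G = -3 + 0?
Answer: 616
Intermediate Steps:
G = -3
z(A) = 2 - A/2 (z(A) = 1 - (A - 1*2)/2 = 1 - (A - 2)/2 = 1 - (-2 + A)/2 = 1 + (1 - A/2) = 2 - A/2)
B = 176 (B = 24 + 8*19 = 24 + 152 = 176)
B*z(G) = 176*(2 - ½*(-3)) = 176*(2 + 3/2) = 176*(7/2) = 616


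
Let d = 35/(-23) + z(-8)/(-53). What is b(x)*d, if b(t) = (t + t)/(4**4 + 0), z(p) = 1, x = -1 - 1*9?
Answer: 4695/39008 ≈ 0.12036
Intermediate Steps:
x = -10 (x = -1 - 9 = -10)
d = -1878/1219 (d = 35/(-23) + 1/(-53) = 35*(-1/23) + 1*(-1/53) = -35/23 - 1/53 = -1878/1219 ≈ -1.5406)
b(t) = t/128 (b(t) = (2*t)/(256 + 0) = (2*t)/256 = (2*t)*(1/256) = t/128)
b(x)*d = ((1/128)*(-10))*(-1878/1219) = -5/64*(-1878/1219) = 4695/39008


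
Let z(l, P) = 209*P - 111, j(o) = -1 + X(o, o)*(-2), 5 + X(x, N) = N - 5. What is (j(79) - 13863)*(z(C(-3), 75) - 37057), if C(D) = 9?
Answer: 300944986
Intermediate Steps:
X(x, N) = -10 + N (X(x, N) = -5 + (N - 5) = -5 + (-5 + N) = -10 + N)
j(o) = 19 - 2*o (j(o) = -1 + (-10 + o)*(-2) = -1 + (20 - 2*o) = 19 - 2*o)
z(l, P) = -111 + 209*P
(j(79) - 13863)*(z(C(-3), 75) - 37057) = ((19 - 2*79) - 13863)*((-111 + 209*75) - 37057) = ((19 - 158) - 13863)*((-111 + 15675) - 37057) = (-139 - 13863)*(15564 - 37057) = -14002*(-21493) = 300944986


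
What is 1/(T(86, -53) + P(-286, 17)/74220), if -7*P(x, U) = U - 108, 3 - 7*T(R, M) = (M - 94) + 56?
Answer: 519540/6976771 ≈ 0.074467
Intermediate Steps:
T(R, M) = 41/7 - M/7 (T(R, M) = 3/7 - ((M - 94) + 56)/7 = 3/7 - ((-94 + M) + 56)/7 = 3/7 - (-38 + M)/7 = 3/7 + (38/7 - M/7) = 41/7 - M/7)
P(x, U) = 108/7 - U/7 (P(x, U) = -(U - 108)/7 = -(-108 + U)/7 = 108/7 - U/7)
1/(T(86, -53) + P(-286, 17)/74220) = 1/((41/7 - 1/7*(-53)) + (108/7 - 1/7*17)/74220) = 1/((41/7 + 53/7) + (108/7 - 17/7)*(1/74220)) = 1/(94/7 + 13*(1/74220)) = 1/(94/7 + 13/74220) = 1/(6976771/519540) = 519540/6976771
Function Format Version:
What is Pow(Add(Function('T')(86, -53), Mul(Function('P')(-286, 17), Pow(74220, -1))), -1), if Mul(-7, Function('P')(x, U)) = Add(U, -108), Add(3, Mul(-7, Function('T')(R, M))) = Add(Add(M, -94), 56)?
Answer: Rational(519540, 6976771) ≈ 0.074467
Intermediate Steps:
Function('T')(R, M) = Add(Rational(41, 7), Mul(Rational(-1, 7), M)) (Function('T')(R, M) = Add(Rational(3, 7), Mul(Rational(-1, 7), Add(Add(M, -94), 56))) = Add(Rational(3, 7), Mul(Rational(-1, 7), Add(Add(-94, M), 56))) = Add(Rational(3, 7), Mul(Rational(-1, 7), Add(-38, M))) = Add(Rational(3, 7), Add(Rational(38, 7), Mul(Rational(-1, 7), M))) = Add(Rational(41, 7), Mul(Rational(-1, 7), M)))
Function('P')(x, U) = Add(Rational(108, 7), Mul(Rational(-1, 7), U)) (Function('P')(x, U) = Mul(Rational(-1, 7), Add(U, -108)) = Mul(Rational(-1, 7), Add(-108, U)) = Add(Rational(108, 7), Mul(Rational(-1, 7), U)))
Pow(Add(Function('T')(86, -53), Mul(Function('P')(-286, 17), Pow(74220, -1))), -1) = Pow(Add(Add(Rational(41, 7), Mul(Rational(-1, 7), -53)), Mul(Add(Rational(108, 7), Mul(Rational(-1, 7), 17)), Pow(74220, -1))), -1) = Pow(Add(Add(Rational(41, 7), Rational(53, 7)), Mul(Add(Rational(108, 7), Rational(-17, 7)), Rational(1, 74220))), -1) = Pow(Add(Rational(94, 7), Mul(13, Rational(1, 74220))), -1) = Pow(Add(Rational(94, 7), Rational(13, 74220)), -1) = Pow(Rational(6976771, 519540), -1) = Rational(519540, 6976771)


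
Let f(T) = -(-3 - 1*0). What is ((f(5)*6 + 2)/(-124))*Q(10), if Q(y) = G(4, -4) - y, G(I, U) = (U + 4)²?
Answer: 50/31 ≈ 1.6129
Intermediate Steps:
G(I, U) = (4 + U)²
f(T) = 3 (f(T) = -(-3 + 0) = -1*(-3) = 3)
Q(y) = -y (Q(y) = (4 - 4)² - y = 0² - y = 0 - y = -y)
((f(5)*6 + 2)/(-124))*Q(10) = ((3*6 + 2)/(-124))*(-1*10) = ((18 + 2)*(-1/124))*(-10) = (20*(-1/124))*(-10) = -5/31*(-10) = 50/31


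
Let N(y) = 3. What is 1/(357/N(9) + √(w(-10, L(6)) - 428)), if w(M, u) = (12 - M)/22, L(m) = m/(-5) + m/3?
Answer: 17/2084 - I*√427/14588 ≈ 0.0081574 - 0.0014165*I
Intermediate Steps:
L(m) = 2*m/15 (L(m) = m*(-⅕) + m*(⅓) = -m/5 + m/3 = 2*m/15)
w(M, u) = 6/11 - M/22 (w(M, u) = (12 - M)*(1/22) = 6/11 - M/22)
1/(357/N(9) + √(w(-10, L(6)) - 428)) = 1/(357/3 + √((6/11 - 1/22*(-10)) - 428)) = 1/(357*(⅓) + √((6/11 + 5/11) - 428)) = 1/(119 + √(1 - 428)) = 1/(119 + √(-427)) = 1/(119 + I*√427)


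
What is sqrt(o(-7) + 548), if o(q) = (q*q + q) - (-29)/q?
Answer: sqrt(28707)/7 ≈ 24.204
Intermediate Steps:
o(q) = q + q**2 + 29/q (o(q) = (q**2 + q) + 29/q = (q + q**2) + 29/q = q + q**2 + 29/q)
sqrt(o(-7) + 548) = sqrt((-7 + (-7)**2 + 29/(-7)) + 548) = sqrt((-7 + 49 + 29*(-1/7)) + 548) = sqrt((-7 + 49 - 29/7) + 548) = sqrt(265/7 + 548) = sqrt(4101/7) = sqrt(28707)/7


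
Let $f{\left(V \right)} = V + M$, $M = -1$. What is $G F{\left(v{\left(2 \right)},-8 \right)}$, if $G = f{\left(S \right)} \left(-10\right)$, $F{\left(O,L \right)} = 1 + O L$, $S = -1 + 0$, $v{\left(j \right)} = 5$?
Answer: $-780$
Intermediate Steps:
$S = -1$
$f{\left(V \right)} = -1 + V$ ($f{\left(V \right)} = V - 1 = -1 + V$)
$F{\left(O,L \right)} = 1 + L O$
$G = 20$ ($G = \left(-1 - 1\right) \left(-10\right) = \left(-2\right) \left(-10\right) = 20$)
$G F{\left(v{\left(2 \right)},-8 \right)} = 20 \left(1 - 40\right) = 20 \left(-39\right) = -780$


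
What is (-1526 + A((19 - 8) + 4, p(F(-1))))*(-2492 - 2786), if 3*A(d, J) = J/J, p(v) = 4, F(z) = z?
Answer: 24157406/3 ≈ 8.0525e+6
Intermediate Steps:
A(d, J) = 1/3 (A(d, J) = (J/J)/3 = (1/3)*1 = 1/3)
(-1526 + A((19 - 8) + 4, p(F(-1))))*(-2492 - 2786) = (-1526 + 1/3)*(-2492 - 2786) = -4577/3*(-5278) = 24157406/3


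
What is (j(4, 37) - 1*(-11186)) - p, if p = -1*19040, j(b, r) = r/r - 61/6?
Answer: 181301/6 ≈ 30217.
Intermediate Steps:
j(b, r) = -55/6 (j(b, r) = 1 - 61*⅙ = 1 - 61/6 = -55/6)
p = -19040
(j(4, 37) - 1*(-11186)) - p = (-55/6 - 1*(-11186)) - 1*(-19040) = (-55/6 + 11186) + 19040 = 67061/6 + 19040 = 181301/6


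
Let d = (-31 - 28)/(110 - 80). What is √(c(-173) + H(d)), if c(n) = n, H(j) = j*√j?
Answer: √(-155700 - 59*I*√1770)/30 ≈ 0.10484 - 13.153*I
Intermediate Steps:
d = -59/30 ≈ -1.9667
H(j) = j^(3/2)
√(c(-173) + H(d)) = √(-173 + (-59/30)^(3/2)) = √(-173 - 59*I*√1770/900)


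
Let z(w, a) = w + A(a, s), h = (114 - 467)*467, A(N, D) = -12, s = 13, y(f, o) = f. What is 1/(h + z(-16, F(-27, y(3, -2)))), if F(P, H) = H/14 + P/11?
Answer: -1/164879 ≈ -6.0651e-6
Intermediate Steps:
F(P, H) = P/11 + H/14 (F(P, H) = H*(1/14) + P*(1/11) = H/14 + P/11 = P/11 + H/14)
h = -164851 (h = -353*467 = -164851)
z(w, a) = -12 + w (z(w, a) = w - 12 = -12 + w)
1/(h + z(-16, F(-27, y(3, -2)))) = 1/(-164851 + (-12 - 16)) = 1/(-164851 - 28) = 1/(-164879) = -1/164879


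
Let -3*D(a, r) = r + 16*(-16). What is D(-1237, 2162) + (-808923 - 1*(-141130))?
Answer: -2005285/3 ≈ -6.6843e+5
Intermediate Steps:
D(a, r) = 256/3 - r/3 (D(a, r) = -(r + 16*(-16))/3 = -(r - 256)/3 = -(-256 + r)/3 = 256/3 - r/3)
D(-1237, 2162) + (-808923 - 1*(-141130)) = (256/3 - ⅓*2162) + (-808923 - 1*(-141130)) = (256/3 - 2162/3) + (-808923 + 141130) = -1906/3 - 667793 = -2005285/3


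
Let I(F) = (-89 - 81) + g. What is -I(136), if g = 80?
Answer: 90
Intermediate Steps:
I(F) = -90 (I(F) = (-89 - 81) + 80 = -170 + 80 = -90)
-I(136) = -1*(-90) = 90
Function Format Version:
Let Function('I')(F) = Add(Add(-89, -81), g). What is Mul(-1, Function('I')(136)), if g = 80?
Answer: 90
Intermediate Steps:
Function('I')(F) = -90 (Function('I')(F) = Add(Add(-89, -81), 80) = Add(-170, 80) = -90)
Mul(-1, Function('I')(136)) = Mul(-1, -90) = 90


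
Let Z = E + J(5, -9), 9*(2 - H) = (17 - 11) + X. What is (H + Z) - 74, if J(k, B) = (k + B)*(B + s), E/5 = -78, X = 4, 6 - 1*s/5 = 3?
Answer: -4384/9 ≈ -487.11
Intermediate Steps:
s = 15 (s = 30 - 5*3 = 30 - 15 = 15)
E = -390 (E = 5*(-78) = -390)
H = 8/9 (H = 2 - ((17 - 11) + 4)/9 = 2 - (6 + 4)/9 = 2 - 1/9*10 = 2 - 10/9 = 8/9 ≈ 0.88889)
J(k, B) = (15 + B)*(B + k) (J(k, B) = (k + B)*(B + 15) = (B + k)*(15 + B) = (15 + B)*(B + k))
Z = -414 (Z = -390 + ((-9)**2 + 15*(-9) + 15*5 - 9*5) = -390 + (81 - 135 + 75 - 45) = -390 - 24 = -414)
(H + Z) - 74 = (8/9 - 414) - 74 = -3718/9 - 74 = -4384/9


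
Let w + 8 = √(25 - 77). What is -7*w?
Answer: 56 - 14*I*√13 ≈ 56.0 - 50.478*I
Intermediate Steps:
w = -8 + 2*I*√13 (w = -8 + √(25 - 77) = -8 + √(-52) = -8 + 2*I*√13 ≈ -8.0 + 7.2111*I)
-7*w = -7*(-8 + 2*I*√13) = 56 - 14*I*√13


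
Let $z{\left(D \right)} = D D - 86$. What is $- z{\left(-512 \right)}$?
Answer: $-262058$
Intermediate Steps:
$z{\left(D \right)} = -86 + D^{2}$ ($z{\left(D \right)} = D^{2} - 86 = -86 + D^{2}$)
$- z{\left(-512 \right)} = - (-86 + \left(-512\right)^{2}) = - (-86 + 262144) = \left(-1\right) 262058 = -262058$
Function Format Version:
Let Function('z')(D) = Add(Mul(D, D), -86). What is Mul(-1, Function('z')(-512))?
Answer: -262058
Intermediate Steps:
Function('z')(D) = Add(-86, Pow(D, 2)) (Function('z')(D) = Add(Pow(D, 2), -86) = Add(-86, Pow(D, 2)))
Mul(-1, Function('z')(-512)) = Mul(-1, Add(-86, Pow(-512, 2))) = Mul(-1, Add(-86, 262144)) = Mul(-1, 262058) = -262058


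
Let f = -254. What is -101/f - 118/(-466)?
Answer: 38519/59182 ≈ 0.65086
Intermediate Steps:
-101/f - 118/(-466) = -101/(-254) - 118/(-466) = -101*(-1/254) - 118*(-1/466) = 101/254 + 59/233 = 38519/59182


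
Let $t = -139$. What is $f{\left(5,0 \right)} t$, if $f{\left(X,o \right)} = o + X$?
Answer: $-695$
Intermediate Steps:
$f{\left(X,o \right)} = X + o$
$f{\left(5,0 \right)} t = \left(5 + 0\right) \left(-139\right) = 5 \left(-139\right) = -695$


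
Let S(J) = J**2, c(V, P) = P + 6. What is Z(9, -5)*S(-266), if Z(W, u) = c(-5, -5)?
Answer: 70756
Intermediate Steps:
c(V, P) = 6 + P
Z(W, u) = 1 (Z(W, u) = 6 - 5 = 1)
Z(9, -5)*S(-266) = 1*(-266)**2 = 1*70756 = 70756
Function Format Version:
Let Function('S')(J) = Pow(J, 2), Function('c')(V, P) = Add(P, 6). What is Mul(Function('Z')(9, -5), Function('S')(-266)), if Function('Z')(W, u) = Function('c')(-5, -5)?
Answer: 70756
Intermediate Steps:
Function('c')(V, P) = Add(6, P)
Function('Z')(W, u) = 1 (Function('Z')(W, u) = Add(6, -5) = 1)
Mul(Function('Z')(9, -5), Function('S')(-266)) = Mul(1, Pow(-266, 2)) = Mul(1, 70756) = 70756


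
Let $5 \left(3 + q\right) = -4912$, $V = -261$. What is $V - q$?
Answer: $\frac{3622}{5} \approx 724.4$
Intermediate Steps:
$q = - \frac{4927}{5}$ ($q = -3 + \frac{1}{5} \left(-4912\right) = -3 - \frac{4912}{5} = - \frac{4927}{5} \approx -985.4$)
$V - q = -261 - - \frac{4927}{5} = -261 + \frac{4927}{5} = \frac{3622}{5}$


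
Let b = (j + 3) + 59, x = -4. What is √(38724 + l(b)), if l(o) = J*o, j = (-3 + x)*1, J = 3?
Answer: 3*√4321 ≈ 197.20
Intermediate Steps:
j = -7 (j = (-3 - 4)*1 = -7*1 = -7)
b = 55 (b = (-7 + 3) + 59 = -4 + 59 = 55)
l(o) = 3*o
√(38724 + l(b)) = √(38724 + 3*55) = √(38724 + 165) = √38889 = 3*√4321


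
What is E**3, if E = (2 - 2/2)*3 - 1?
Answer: 8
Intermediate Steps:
E = 2 (E = (2 - 2/2)*3 - 1 = (2 - 1*1)*3 - 1 = (2 - 1)*3 - 1 = 1*3 - 1 = 3 - 1 = 2)
E**3 = 2**3 = 8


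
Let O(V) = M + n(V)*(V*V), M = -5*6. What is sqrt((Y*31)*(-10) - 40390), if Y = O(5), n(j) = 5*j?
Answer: 2*I*sqrt(56210) ≈ 474.17*I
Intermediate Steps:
M = -30
O(V) = -30 + 5*V**3 (O(V) = -30 + (5*V)*(V*V) = -30 + (5*V)*V**2 = -30 + 5*V**3)
Y = 595 (Y = -30 + 5*5**3 = -30 + 5*125 = -30 + 625 = 595)
sqrt((Y*31)*(-10) - 40390) = sqrt((595*31)*(-10) - 40390) = sqrt(18445*(-10) - 40390) = sqrt(-184450 - 40390) = sqrt(-224840) = 2*I*sqrt(56210)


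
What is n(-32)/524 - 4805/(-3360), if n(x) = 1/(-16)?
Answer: 251761/176064 ≈ 1.4299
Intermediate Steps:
n(x) = -1/16
n(-32)/524 - 4805/(-3360) = -1/16/524 - 4805/(-3360) = -1/16*1/524 - 4805*(-1/3360) = -1/8384 + 961/672 = 251761/176064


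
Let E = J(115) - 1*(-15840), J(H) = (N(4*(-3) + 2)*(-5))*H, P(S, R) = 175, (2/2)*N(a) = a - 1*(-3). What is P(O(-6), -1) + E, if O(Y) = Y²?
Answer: 20040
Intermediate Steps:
N(a) = 3 + a (N(a) = a - 1*(-3) = a + 3 = 3 + a)
J(H) = 35*H (J(H) = ((3 + (4*(-3) + 2))*(-5))*H = ((3 + (-12 + 2))*(-5))*H = ((3 - 10)*(-5))*H = (-7*(-5))*H = 35*H)
E = 19865 (E = 35*115 - 1*(-15840) = 4025 + 15840 = 19865)
P(O(-6), -1) + E = 175 + 19865 = 20040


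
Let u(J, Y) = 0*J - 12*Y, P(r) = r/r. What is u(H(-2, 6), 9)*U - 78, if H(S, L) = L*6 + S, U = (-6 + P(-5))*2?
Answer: 1002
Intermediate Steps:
P(r) = 1
U = -10 (U = (-6 + 1)*2 = -5*2 = -10)
H(S, L) = S + 6*L (H(S, L) = 6*L + S = S + 6*L)
u(J, Y) = -12*Y (u(J, Y) = 0 - 12*Y = -12*Y)
u(H(-2, 6), 9)*U - 78 = -12*9*(-10) - 78 = -108*(-10) - 78 = 1080 - 78 = 1002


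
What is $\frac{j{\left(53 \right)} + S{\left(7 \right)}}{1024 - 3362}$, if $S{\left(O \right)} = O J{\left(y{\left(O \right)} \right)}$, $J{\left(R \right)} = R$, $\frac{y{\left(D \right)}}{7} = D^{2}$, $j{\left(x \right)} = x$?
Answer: $- \frac{1227}{1169} \approx -1.0496$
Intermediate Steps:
$y{\left(D \right)} = 7 D^{2}$
$S{\left(O \right)} = 7 O^{3}$ ($S{\left(O \right)} = O 7 O^{2} = 7 O^{3}$)
$\frac{j{\left(53 \right)} + S{\left(7 \right)}}{1024 - 3362} = \frac{53 + 7 \cdot 7^{3}}{1024 - 3362} = \frac{53 + 7 \cdot 343}{-2338} = \left(53 + 2401\right) \left(- \frac{1}{2338}\right) = 2454 \left(- \frac{1}{2338}\right) = - \frac{1227}{1169}$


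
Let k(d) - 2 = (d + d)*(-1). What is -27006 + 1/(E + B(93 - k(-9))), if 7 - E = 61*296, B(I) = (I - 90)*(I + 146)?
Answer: -587974633/21772 ≈ -27006.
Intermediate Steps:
k(d) = 2 - 2*d (k(d) = 2 + (d + d)*(-1) = 2 + (2*d)*(-1) = 2 - 2*d)
B(I) = (-90 + I)*(146 + I)
E = -18049 (E = 7 - 61*296 = 7 - 1*18056 = 7 - 18056 = -18049)
-27006 + 1/(E + B(93 - k(-9))) = -27006 + 1/(-18049 + (-13140 + (93 - (2 - 2*(-9)))**2 + 56*(93 - (2 - 2*(-9))))) = -27006 + 1/(-18049 + (-13140 + (93 - (2 + 18))**2 + 56*(93 - (2 + 18)))) = -27006 + 1/(-18049 + (-13140 + (93 - 1*20)**2 + 56*(93 - 1*20))) = -27006 + 1/(-18049 + (-13140 + (93 - 20)**2 + 56*(93 - 20))) = -27006 + 1/(-18049 + (-13140 + 73**2 + 56*73)) = -27006 + 1/(-18049 + (-13140 + 5329 + 4088)) = -27006 + 1/(-18049 - 3723) = -27006 + 1/(-21772) = -27006 - 1/21772 = -587974633/21772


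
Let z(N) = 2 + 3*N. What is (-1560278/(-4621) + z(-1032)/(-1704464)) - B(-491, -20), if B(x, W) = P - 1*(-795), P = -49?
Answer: -1608144408529/3938164072 ≈ -408.35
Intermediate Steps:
B(x, W) = 746 (B(x, W) = -49 - 1*(-795) = -49 + 795 = 746)
(-1560278/(-4621) + z(-1032)/(-1704464)) - B(-491, -20) = (-1560278/(-4621) + (2 + 3*(-1032))/(-1704464)) - 1*746 = (-1560278*(-1/4621) + (2 - 3096)*(-1/1704464)) - 746 = (1560278/4621 - 3094*(-1/1704464)) - 746 = (1560278/4621 + 1547/852232) - 746 = 1329725989183/3938164072 - 746 = -1608144408529/3938164072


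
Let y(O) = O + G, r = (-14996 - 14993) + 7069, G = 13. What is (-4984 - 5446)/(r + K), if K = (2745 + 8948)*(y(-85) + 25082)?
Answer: -1043/29241901 ≈ -3.5668e-5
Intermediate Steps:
r = -22920 (r = -29989 + 7069 = -22920)
y(O) = 13 + O (y(O) = O + 13 = 13 + O)
K = 292441930 (K = (2745 + 8948)*((13 - 85) + 25082) = 11693*(-72 + 25082) = 11693*25010 = 292441930)
(-4984 - 5446)/(r + K) = (-4984 - 5446)/(-22920 + 292441930) = -10430/292419010 = -10430*1/292419010 = -1043/29241901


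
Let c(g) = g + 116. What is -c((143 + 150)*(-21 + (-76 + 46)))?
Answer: 14827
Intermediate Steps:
c(g) = 116 + g
-c((143 + 150)*(-21 + (-76 + 46))) = -(116 + (143 + 150)*(-21 + (-76 + 46))) = -(116 + 293*(-21 - 30)) = -(116 + 293*(-51)) = -(116 - 14943) = -1*(-14827) = 14827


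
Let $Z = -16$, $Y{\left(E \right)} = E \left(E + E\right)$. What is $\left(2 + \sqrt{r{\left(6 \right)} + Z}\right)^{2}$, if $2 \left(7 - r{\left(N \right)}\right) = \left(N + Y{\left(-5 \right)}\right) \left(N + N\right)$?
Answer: $\left(2 + i \sqrt{345}\right)^{2} \approx -341.0 + 74.297 i$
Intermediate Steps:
$Y{\left(E \right)} = 2 E^{2}$ ($Y{\left(E \right)} = E 2 E = 2 E^{2}$)
$r{\left(N \right)} = 7 - N \left(50 + N\right)$ ($r{\left(N \right)} = 7 - \frac{\left(N + 2 \left(-5\right)^{2}\right) \left(N + N\right)}{2} = 7 - \frac{\left(N + 2 \cdot 25\right) 2 N}{2} = 7 - \frac{\left(N + 50\right) 2 N}{2} = 7 - \frac{\left(50 + N\right) 2 N}{2} = 7 - \frac{2 N \left(50 + N\right)}{2} = 7 - N \left(50 + N\right)$)
$\left(2 + \sqrt{r{\left(6 \right)} + Z}\right)^{2} = \left(2 + \sqrt{\left(7 - 6^{2} - 300\right) - 16}\right)^{2} = \left(2 + \sqrt{\left(7 - 36 - 300\right) - 16}\right)^{2} = \left(2 + \sqrt{-329 - 16}\right)^{2} = \left(2 + \sqrt{-345}\right)^{2} = \left(2 + i \sqrt{345}\right)^{2}$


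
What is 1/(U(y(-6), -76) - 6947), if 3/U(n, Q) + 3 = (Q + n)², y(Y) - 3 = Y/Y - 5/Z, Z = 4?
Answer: -85801/596059499 ≈ -0.00014395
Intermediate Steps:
y(Y) = 11/4 (y(Y) = 3 + (Y/Y - 5/4) = 3 + (1 - 5*¼) = 3 + (1 - 5/4) = 3 - ¼ = 11/4)
U(n, Q) = 3/(-3 + (Q + n)²)
1/(U(y(-6), -76) - 6947) = 1/(3/(-3 + (-76 + 11/4)²) - 6947) = 1/(3/(-3 + (-293/4)²) - 6947) = 1/(3/(-3 + 85849/16) - 6947) = 1/(3/(85801/16) - 6947) = 1/(3*(16/85801) - 6947) = 1/(48/85801 - 6947) = 1/(-596059499/85801) = -85801/596059499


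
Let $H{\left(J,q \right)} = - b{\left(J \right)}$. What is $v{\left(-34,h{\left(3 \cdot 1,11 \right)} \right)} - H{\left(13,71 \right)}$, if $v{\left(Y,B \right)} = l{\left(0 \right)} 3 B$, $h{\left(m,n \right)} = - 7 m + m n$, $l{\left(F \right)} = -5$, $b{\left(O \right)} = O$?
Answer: $-167$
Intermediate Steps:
$H{\left(J,q \right)} = - J$
$v{\left(Y,B \right)} = - 15 B$ ($v{\left(Y,B \right)} = \left(-5\right) 3 B = - 15 B$)
$v{\left(-34,h{\left(3 \cdot 1,11 \right)} \right)} - H{\left(13,71 \right)} = - 15 \cdot 3 \cdot 1 \left(-7 + 11\right) - \left(-1\right) 13 = - 15 \cdot 3 \cdot 4 - -13 = \left(-15\right) 12 + 13 = -180 + 13 = -167$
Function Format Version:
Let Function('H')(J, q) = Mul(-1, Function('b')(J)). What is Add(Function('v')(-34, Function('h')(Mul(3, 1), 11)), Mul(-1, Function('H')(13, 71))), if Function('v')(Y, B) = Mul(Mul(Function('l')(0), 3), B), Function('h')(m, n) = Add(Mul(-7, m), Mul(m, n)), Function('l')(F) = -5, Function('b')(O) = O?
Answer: -167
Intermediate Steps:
Function('H')(J, q) = Mul(-1, J)
Function('v')(Y, B) = Mul(-15, B) (Function('v')(Y, B) = Mul(Mul(-5, 3), B) = Mul(-15, B))
Add(Function('v')(-34, Function('h')(Mul(3, 1), 11)), Mul(-1, Function('H')(13, 71))) = Add(Mul(-15, Mul(Mul(3, 1), Add(-7, 11))), Mul(-1, Mul(-1, 13))) = Add(Mul(-15, Mul(3, 4)), Mul(-1, -13)) = Add(Mul(-15, 12), 13) = Add(-180, 13) = -167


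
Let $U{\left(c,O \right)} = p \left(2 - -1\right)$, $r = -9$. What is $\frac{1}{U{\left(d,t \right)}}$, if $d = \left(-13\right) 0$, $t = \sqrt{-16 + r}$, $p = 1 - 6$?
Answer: $- \frac{1}{15} \approx -0.066667$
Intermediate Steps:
$p = -5$ ($p = 1 - 6 = -5$)
$t = 5 i$ ($t = \sqrt{-16 - 9} = \sqrt{-25} = 5 i \approx 5.0 i$)
$d = 0$
$U{\left(c,O \right)} = -15$ ($U{\left(c,O \right)} = - 5 \left(2 - -1\right) = - 5 \left(2 + 1\right) = \left(-5\right) 3 = -15$)
$\frac{1}{U{\left(d,t \right)}} = \frac{1}{-15} = - \frac{1}{15}$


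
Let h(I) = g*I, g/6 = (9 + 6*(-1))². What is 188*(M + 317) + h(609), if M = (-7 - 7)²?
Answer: 129330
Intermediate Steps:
g = 54 (g = 6*(9 + 6*(-1))² = 6*(9 - 6)² = 6*3² = 6*9 = 54)
M = 196 (M = (-14)² = 196)
h(I) = 54*I
188*(M + 317) + h(609) = 188*(196 + 317) + 54*609 = 188*513 + 32886 = 96444 + 32886 = 129330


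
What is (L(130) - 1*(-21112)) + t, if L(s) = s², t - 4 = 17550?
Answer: 55566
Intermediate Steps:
t = 17554 (t = 4 + 17550 = 17554)
(L(130) - 1*(-21112)) + t = (130² - 1*(-21112)) + 17554 = (16900 + 21112) + 17554 = 38012 + 17554 = 55566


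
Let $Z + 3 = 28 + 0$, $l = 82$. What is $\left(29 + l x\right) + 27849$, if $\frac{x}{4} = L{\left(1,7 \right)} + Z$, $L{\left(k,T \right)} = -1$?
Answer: $35750$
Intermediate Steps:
$Z = 25$ ($Z = -3 + \left(28 + 0\right) = -3 + 28 = 25$)
$x = 96$ ($x = 4 \left(-1 + 25\right) = 4 \cdot 24 = 96$)
$\left(29 + l x\right) + 27849 = \left(29 + 82 \cdot 96\right) + 27849 = \left(29 + 7872\right) + 27849 = 7901 + 27849 = 35750$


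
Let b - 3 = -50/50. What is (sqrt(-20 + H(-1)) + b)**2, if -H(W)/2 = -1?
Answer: -14 + 12*I*sqrt(2) ≈ -14.0 + 16.971*I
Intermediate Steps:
H(W) = 2 (H(W) = -2*(-1) = 2)
b = 2 (b = 3 - 50/50 = 3 - 1*1 = 3 - 1 = 2)
(sqrt(-20 + H(-1)) + b)**2 = (sqrt(-20 + 2) + 2)**2 = (sqrt(-18) + 2)**2 = (3*I*sqrt(2) + 2)**2 = (2 + 3*I*sqrt(2))**2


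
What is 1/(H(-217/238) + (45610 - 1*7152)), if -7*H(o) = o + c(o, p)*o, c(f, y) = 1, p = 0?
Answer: 119/4576533 ≈ 2.6002e-5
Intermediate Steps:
H(o) = -2*o/7 (H(o) = -(o + 1*o)/7 = -(o + o)/7 = -2*o/7)
1/(H(-217/238) + (45610 - 1*7152)) = 1/(-(-62)/238 + (45610 - 1*7152)) = 1/(-(-62)/238 + (45610 - 7152)) = 1/(-2/7*(-31/34) + 38458) = 1/(31/119 + 38458) = 1/(4576533/119) = 119/4576533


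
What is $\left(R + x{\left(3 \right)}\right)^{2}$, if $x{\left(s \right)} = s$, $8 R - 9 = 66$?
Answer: $\frac{9801}{64} \approx 153.14$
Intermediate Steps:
$R = \frac{75}{8}$ ($R = \frac{9}{8} + \frac{1}{8} \cdot 66 = \frac{9}{8} + \frac{33}{4} = \frac{75}{8} \approx 9.375$)
$\left(R + x{\left(3 \right)}\right)^{2} = \left(\frac{75}{8} + 3\right)^{2} = \left(\frac{99}{8}\right)^{2} = \frac{9801}{64}$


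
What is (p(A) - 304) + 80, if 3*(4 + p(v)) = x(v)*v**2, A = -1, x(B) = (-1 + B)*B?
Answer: -682/3 ≈ -227.33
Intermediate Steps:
x(B) = B*(-1 + B)
p(v) = -4 + v**3*(-1 + v)/3 (p(v) = -4 + ((v*(-1 + v))*v**2)/3 = -4 + (v**3*(-1 + v))/3 = -4 + v**3*(-1 + v)/3)
(p(A) - 304) + 80 = ((-4 + (1/3)*(-1)**3*(-1 - 1)) - 304) + 80 = ((-4 + (1/3)*(-1)*(-2)) - 304) + 80 = ((-4 + 2/3) - 304) + 80 = (-10/3 - 304) + 80 = -922/3 + 80 = -682/3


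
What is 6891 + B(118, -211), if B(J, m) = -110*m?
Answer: 30101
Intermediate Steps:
6891 + B(118, -211) = 6891 - 110*(-211) = 6891 + 23210 = 30101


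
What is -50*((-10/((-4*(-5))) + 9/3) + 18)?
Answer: -1025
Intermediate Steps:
-50*((-10/((-4*(-5))) + 9/3) + 18) = -50*((-10/20 + 9*(⅓)) + 18) = -50*((-10*1/20 + 3) + 18) = -50*((-½ + 3) + 18) = -50*(5/2 + 18) = -50*41/2 = -1025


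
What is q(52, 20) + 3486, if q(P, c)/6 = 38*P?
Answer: 15342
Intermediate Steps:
q(P, c) = 228*P (q(P, c) = 6*(38*P) = 228*P)
q(52, 20) + 3486 = 228*52 + 3486 = 11856 + 3486 = 15342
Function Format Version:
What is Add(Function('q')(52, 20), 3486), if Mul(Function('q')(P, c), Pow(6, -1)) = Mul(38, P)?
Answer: 15342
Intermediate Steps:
Function('q')(P, c) = Mul(228, P) (Function('q')(P, c) = Mul(6, Mul(38, P)) = Mul(228, P))
Add(Function('q')(52, 20), 3486) = Add(Mul(228, 52), 3486) = Add(11856, 3486) = 15342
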